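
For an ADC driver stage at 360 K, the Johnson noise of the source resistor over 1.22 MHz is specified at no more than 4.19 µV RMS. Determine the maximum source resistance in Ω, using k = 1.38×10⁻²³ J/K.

724 Ω

Johnson–Nyquist: V_n = √(4kTRB) ⇒ R = V_n² / (4kTB)
4kTB = 4 × 1.38×10⁻²³ × 360 × 1.22×10⁶ = 2.42×10⁻¹⁴
R = (4.19×10⁻⁶)² / 2.42×10⁻¹⁴ = 7.24×10² Ω = 724 Ω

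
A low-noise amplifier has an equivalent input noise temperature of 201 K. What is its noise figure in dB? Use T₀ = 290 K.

2.29 dB

F = 1 + T_e/T₀ = 1 + 201/290 = 1.6931
NF = 10 log₁₀(1.6931) = 2.29 dB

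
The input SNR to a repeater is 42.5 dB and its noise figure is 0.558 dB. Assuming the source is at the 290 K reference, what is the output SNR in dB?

By definition F = SNR_in/SNR_out, so in dB: SNR_out = SNR_in − NF
SNR_out = 42.5 − 0.558 = 41.942 dB

41.942 dB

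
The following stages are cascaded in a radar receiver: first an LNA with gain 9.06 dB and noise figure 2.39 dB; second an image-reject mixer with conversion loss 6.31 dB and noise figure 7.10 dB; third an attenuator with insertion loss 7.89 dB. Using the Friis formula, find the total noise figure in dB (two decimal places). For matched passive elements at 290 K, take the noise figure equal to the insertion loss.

Convert to linear (a loss of L dB is a gain of −L dB): F_i = 10^(NF_i/10), G_i = 10^(G_i,dB/10)
  Stage 1: F_1 = 10^(2.39/10) = 1.734, G_1 = 10^(9.06/10) = 8.054
  Stage 2: F_2 = 10^(7.10/10) = 5.129, G_2 = 10^(−6.31/10) = 0.2339
  Stage 3: F_3 = 10^(7.89/10) = 6.152, G_3 = 10^(−7.89/10) = 0.1626
Friis cascade:
  F = 1.734 + (5.129 − 1)/8.054 + (6.152 − 1)/1.884 = 4.981
NF = 10 log₁₀(4.981) = 6.97 dB

6.97 dB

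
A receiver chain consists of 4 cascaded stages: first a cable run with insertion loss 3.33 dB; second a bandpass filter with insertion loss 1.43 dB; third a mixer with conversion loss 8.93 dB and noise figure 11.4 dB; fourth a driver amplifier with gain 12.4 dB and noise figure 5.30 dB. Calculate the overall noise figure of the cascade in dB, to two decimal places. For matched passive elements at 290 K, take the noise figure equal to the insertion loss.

19.88 dB

Convert to linear (a loss of L dB is a gain of −L dB): F_i = 10^(NF_i/10), G_i = 10^(G_i,dB/10)
  Stage 1: F_1 = 10^(3.33/10) = 2.153, G_1 = 10^(−3.33/10) = 0.4645
  Stage 2: F_2 = 10^(1.43/10) = 1.390, G_2 = 10^(−1.43/10) = 0.7194
  Stage 3: F_3 = 10^(11.4/10) = 13.80, G_3 = 10^(−8.93/10) = 0.1279
  Stage 4: F_4 = 10^(5.30/10) = 3.388, G_4 = 10^(12.4/10) = 17.38
Friis cascade:
  F = 2.153 + (1.390 − 1)/0.4645 + (13.80 − 1)/0.3342 + (3.388 − 1)/0.04276 = 97.17
NF = 10 log₁₀(97.17) = 19.88 dB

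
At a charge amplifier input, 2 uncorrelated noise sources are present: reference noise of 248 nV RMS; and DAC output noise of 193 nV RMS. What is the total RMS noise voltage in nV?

Uncorrelated sources add in power (mean-square): V_tot = √(ΣV_i²)
V_tot = √[(2.48×10⁻⁷)² + (1.93×10⁻⁷)²] = 3.14×10⁻⁷ V = 314 nV

314 nV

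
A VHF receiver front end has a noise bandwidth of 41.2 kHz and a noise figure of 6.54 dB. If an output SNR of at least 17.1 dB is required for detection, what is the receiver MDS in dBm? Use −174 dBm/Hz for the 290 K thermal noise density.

−104.2 dBm

Sensitivity = −174 + 10 log₁₀(B) + NF + SNR_min
= −174 + 46.15 + 6.54 + 17.1
= −104.21 dBm → −104.2 dBm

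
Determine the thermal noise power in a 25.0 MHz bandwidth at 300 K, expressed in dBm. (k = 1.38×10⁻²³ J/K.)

−99.9 dBm

P_n = kTB = 1.38×10⁻²³ × 300 × 2.50×10⁷ = 1.03×10⁻¹³ W
In dBm: 10 log₁₀(1.03×10⁻¹³ / 10⁻³) = −99.9 dBm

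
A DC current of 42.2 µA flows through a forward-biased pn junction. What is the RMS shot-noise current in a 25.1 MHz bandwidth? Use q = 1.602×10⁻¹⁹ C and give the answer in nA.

18.4 nA

I_n = √(2qI·B)
2qI·B = 2 × 1.602×10⁻¹⁹ × 4.22×10⁻⁵ × 2.51×10⁷ = 3.39×10⁻¹⁶ A²
I_n = √(3.39×10⁻¹⁶) = 1.84×10⁻⁸ A = 18.4 nA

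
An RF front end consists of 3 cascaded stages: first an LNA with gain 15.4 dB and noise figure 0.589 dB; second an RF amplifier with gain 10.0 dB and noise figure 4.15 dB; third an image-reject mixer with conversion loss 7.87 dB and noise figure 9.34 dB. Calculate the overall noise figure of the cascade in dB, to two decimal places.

Convert to linear (a loss of L dB is a gain of −L dB): F_i = 10^(NF_i/10), G_i = 10^(G_i,dB/10)
  Stage 1: F_1 = 10^(0.589/10) = 1.145, G_1 = 10^(15.4/10) = 34.67
  Stage 2: F_2 = 10^(4.15/10) = 2.600, G_2 = 10^(10.0/10) = 10.00
  Stage 3: F_3 = 10^(9.34/10) = 8.590, G_3 = 10^(−7.87/10) = 0.1633
Friis cascade:
  F = 1.145 + (2.600 − 1)/34.67 + (8.590 − 1)/346.7 = 1.213
NF = 10 log₁₀(1.213) = 0.84 dB

0.84 dB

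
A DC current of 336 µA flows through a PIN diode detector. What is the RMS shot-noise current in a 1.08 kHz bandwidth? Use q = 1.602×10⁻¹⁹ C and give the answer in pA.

341 pA

I_n = √(2qI·B)
2qI·B = 2 × 1.602×10⁻¹⁹ × 3.36×10⁻⁴ × 1.08×10³ = 1.16×10⁻¹⁹ A²
I_n = √(1.16×10⁻¹⁹) = 3.41×10⁻¹⁰ A = 341 pA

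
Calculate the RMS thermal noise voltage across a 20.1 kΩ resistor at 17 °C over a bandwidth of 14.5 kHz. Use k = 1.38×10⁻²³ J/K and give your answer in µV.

T = 17 °C + 273.15 = 290.15 K
V_n = √(4kTRB)
4kTRB = 4 × 1.38×10⁻²³ × 290.15 × 2.01×10⁴ × 1.45×10⁴ = 4.67×10⁻¹² V²
V_n = √(4.67×10⁻¹²) = 2.16×10⁻⁶ V = 2.16 µV

2.16 µV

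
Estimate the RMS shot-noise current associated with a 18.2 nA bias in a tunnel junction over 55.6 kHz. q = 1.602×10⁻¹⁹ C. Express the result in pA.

I_n = √(2qI·B)
2qI·B = 2 × 1.602×10⁻¹⁹ × 1.82×10⁻⁸ × 5.56×10⁴ = 3.24×10⁻²² A²
I_n = √(3.24×10⁻²²) = 1.80×10⁻¹¹ A = 18.0 pA

18.0 pA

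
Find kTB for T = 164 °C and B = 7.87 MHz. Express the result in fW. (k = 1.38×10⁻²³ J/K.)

47.5 fW

T = 164 °C + 273.15 = 437.15 K
P_n = kTB = 1.38×10⁻²³ × 437.15 × 7.87×10⁶ = 4.75×10⁻¹⁴ W = 47.5 fW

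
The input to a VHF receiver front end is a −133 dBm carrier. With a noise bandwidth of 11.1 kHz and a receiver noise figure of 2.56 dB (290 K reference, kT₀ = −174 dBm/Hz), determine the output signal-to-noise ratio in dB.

−2.0 dB

Noise floor: N = −174 + 10 log₁₀(B) + NF
10 log₁₀(1.11×10⁴) = 40.45 dB
N = −174 + 40.45 + 2.56 = −130.99 dBm
SNR = P_sig − N = −133 − (−130.99) = −2.01 dB → −2.0 dB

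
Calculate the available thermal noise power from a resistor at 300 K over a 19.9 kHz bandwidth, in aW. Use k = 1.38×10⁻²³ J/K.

82.4 aW

P_n = kTB = 1.38×10⁻²³ × 300 × 1.99×10⁴ = 8.24×10⁻¹⁷ W = 82.4 aW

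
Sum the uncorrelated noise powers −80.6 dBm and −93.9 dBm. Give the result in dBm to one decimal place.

Convert to linear, add, convert back:
P₁ = 8.71×10⁻¹² W, P₂ = 4.07×10⁻¹³ W
P_tot = 9.12×10⁻¹² W → 10 log₁₀(P_tot / 10⁻³) = −80.4 dBm

−80.4 dBm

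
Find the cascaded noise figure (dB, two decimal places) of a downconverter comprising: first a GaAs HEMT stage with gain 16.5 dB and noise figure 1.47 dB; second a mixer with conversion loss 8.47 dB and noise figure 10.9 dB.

2.19 dB

Convert to linear (a loss of L dB is a gain of −L dB): F_i = 10^(NF_i/10), G_i = 10^(G_i,dB/10)
  Stage 1: F_1 = 10^(1.47/10) = 1.403, G_1 = 10^(16.5/10) = 44.67
  Stage 2: F_2 = 10^(10.9/10) = 12.30, G_2 = 10^(−8.47/10) = 0.1422
Friis cascade:
  F = 1.403 + (12.30 − 1)/44.67 = 1.656
NF = 10 log₁₀(1.656) = 2.19 dB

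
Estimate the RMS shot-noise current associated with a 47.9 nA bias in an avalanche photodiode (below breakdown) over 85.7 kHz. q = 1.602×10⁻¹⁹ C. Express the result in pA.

I_n = √(2qI·B)
2qI·B = 2 × 1.602×10⁻¹⁹ × 4.79×10⁻⁸ × 8.57×10⁴ = 1.32×10⁻²¹ A²
I_n = √(1.32×10⁻²¹) = 3.63×10⁻¹¹ A = 36.3 pA

36.3 pA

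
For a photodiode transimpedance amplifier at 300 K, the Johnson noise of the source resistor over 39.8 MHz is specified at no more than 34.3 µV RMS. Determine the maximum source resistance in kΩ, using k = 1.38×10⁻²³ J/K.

1.79 kΩ

Johnson–Nyquist: V_n = √(4kTRB) ⇒ R = V_n² / (4kTB)
4kTB = 4 × 1.38×10⁻²³ × 300 × 3.98×10⁷ = 6.59×10⁻¹³
R = (3.43×10⁻⁵)² / 6.59×10⁻¹³ = 1.79×10³ Ω = 1.79 kΩ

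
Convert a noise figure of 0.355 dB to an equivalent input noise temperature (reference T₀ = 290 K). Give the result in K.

24.7 K

F = 10^(0.355/10) = 1.08518
T_e = (F − 1)·T₀ = (1.08518 − 1) × 290 = 24.7 K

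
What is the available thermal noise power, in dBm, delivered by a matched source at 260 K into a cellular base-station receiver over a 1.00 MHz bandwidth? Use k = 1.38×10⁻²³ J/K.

P_n = kTB = 1.38×10⁻²³ × 260 × 1.00×10⁶ = 3.59×10⁻¹⁵ W
In dBm: 10 log₁₀(3.59×10⁻¹⁵ / 10⁻³) = −114.5 dBm

−114.5 dBm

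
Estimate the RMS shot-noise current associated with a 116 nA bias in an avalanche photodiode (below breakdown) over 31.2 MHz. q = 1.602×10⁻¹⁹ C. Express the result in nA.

1.08 nA

I_n = √(2qI·B)
2qI·B = 2 × 1.602×10⁻¹⁹ × 1.16×10⁻⁷ × 3.12×10⁷ = 1.16×10⁻¹⁸ A²
I_n = √(1.16×10⁻¹⁸) = 1.08×10⁻⁹ A = 1.08 nA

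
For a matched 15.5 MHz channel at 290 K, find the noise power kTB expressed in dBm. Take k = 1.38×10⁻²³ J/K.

−102.1 dBm

P_n = kTB = 1.38×10⁻²³ × 290 × 1.55×10⁷ = 6.20×10⁻¹⁴ W
In dBm: 10 log₁₀(6.20×10⁻¹⁴ / 10⁻³) = −102.1 dBm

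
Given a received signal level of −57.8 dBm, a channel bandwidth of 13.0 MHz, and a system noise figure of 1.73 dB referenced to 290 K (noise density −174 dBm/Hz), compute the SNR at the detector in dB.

43.3 dB

Noise floor: N = −174 + 10 log₁₀(B) + NF
10 log₁₀(1.30×10⁷) = 71.14 dB
N = −174 + 71.14 + 1.73 = −101.13 dBm
SNR = P_sig − N = −57.8 − (−101.13) = 43.33 dB → 43.3 dB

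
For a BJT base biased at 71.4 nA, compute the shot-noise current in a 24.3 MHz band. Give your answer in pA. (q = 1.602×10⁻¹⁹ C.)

746 pA

I_n = √(2qI·B)
2qI·B = 2 × 1.602×10⁻¹⁹ × 7.14×10⁻⁸ × 2.43×10⁷ = 5.56×10⁻¹⁹ A²
I_n = √(5.56×10⁻¹⁹) = 7.46×10⁻¹⁰ A = 746 pA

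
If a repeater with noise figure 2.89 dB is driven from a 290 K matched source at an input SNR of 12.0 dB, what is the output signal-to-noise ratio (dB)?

9.11 dB

By definition F = SNR_in/SNR_out, so in dB: SNR_out = SNR_in − NF
SNR_out = 12.0 − 2.89 = 9.11 dB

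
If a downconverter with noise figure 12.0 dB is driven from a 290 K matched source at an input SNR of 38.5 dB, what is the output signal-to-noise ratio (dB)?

By definition F = SNR_in/SNR_out, so in dB: SNR_out = SNR_in − NF
SNR_out = 38.5 − 12.0 = 26.5 dB

26.5 dB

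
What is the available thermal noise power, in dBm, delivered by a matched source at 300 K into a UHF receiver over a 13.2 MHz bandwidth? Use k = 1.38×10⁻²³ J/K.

P_n = kTB = 1.38×10⁻²³ × 300 × 1.32×10⁷ = 5.46×10⁻¹⁴ W
In dBm: 10 log₁₀(5.46×10⁻¹⁴ / 10⁻³) = −102.6 dBm

−102.6 dBm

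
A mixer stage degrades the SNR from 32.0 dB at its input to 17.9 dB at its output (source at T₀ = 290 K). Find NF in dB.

NF (dB) = SNR_in(dB) − SNR_out(dB) when the source is at T₀
NF = 32.0 − 17.9 = 14.1 dB

14.1 dB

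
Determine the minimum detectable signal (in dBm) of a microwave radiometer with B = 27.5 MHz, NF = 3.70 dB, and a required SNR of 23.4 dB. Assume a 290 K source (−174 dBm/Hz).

Sensitivity = −174 + 10 log₁₀(B) + NF + SNR_min
= −174 + 74.39 + 3.70 + 23.4
= −72.51 dBm → −72.5 dBm

−72.5 dBm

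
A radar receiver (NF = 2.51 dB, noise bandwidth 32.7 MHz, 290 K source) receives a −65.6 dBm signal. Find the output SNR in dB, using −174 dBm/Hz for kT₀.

30.7 dB

Noise floor: N = −174 + 10 log₁₀(B) + NF
10 log₁₀(3.27×10⁷) = 75.15 dB
N = −174 + 75.15 + 2.51 = −96.34 dBm
SNR = P_sig − N = −65.6 − (−96.34) = 30.74 dB → 30.7 dB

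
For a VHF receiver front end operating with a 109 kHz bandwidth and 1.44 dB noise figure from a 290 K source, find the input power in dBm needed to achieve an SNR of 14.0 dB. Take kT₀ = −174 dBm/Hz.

Sensitivity = −174 + 10 log₁₀(B) + NF + SNR_min
= −174 + 50.37 + 1.44 + 14.0
= −108.19 dBm → −108.2 dBm

−108.2 dBm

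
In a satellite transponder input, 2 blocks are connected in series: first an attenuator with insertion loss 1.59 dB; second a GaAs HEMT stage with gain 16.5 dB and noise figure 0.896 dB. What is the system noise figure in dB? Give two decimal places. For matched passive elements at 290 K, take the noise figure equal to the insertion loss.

Convert to linear (a loss of L dB is a gain of −L dB): F_i = 10^(NF_i/10), G_i = 10^(G_i,dB/10)
  Stage 1: F_1 = 10^(1.59/10) = 1.442, G_1 = 10^(−1.59/10) = 0.6934
  Stage 2: F_2 = 10^(0.896/10) = 1.229, G_2 = 10^(16.5/10) = 44.67
Friis cascade:
  F = 1.442 + (1.229 − 1)/0.6934 = 1.773
NF = 10 log₁₀(1.773) = 2.49 dB

2.49 dB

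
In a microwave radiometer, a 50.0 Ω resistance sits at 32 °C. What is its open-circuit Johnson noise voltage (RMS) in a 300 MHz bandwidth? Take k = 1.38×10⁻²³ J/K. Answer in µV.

T = 32 °C + 273.15 = 305.15 K
V_n = √(4kTRB)
4kTRB = 4 × 1.38×10⁻²³ × 305.15 × 5.00×10¹ × 3.00×10⁸ = 2.53×10⁻¹⁰ V²
V_n = √(2.53×10⁻¹⁰) = 1.59×10⁻⁵ V = 15.9 µV

15.9 µV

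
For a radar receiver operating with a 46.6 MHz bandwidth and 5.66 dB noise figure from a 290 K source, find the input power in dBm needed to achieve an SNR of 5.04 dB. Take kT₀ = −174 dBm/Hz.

−86.6 dBm

Sensitivity = −174 + 10 log₁₀(B) + NF + SNR_min
= −174 + 76.68 + 5.66 + 5.04
= −86.62 dBm → −86.6 dBm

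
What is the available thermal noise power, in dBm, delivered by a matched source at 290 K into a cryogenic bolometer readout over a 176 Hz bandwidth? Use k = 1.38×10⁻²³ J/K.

−151.5 dBm

P_n = kTB = 1.38×10⁻²³ × 290 × 1.76×10² = 7.04×10⁻¹⁹ W
In dBm: 10 log₁₀(7.04×10⁻¹⁹ / 10⁻³) = −151.5 dBm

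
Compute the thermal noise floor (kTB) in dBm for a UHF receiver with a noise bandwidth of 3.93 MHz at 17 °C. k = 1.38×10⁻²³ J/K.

T = 17 °C + 273.15 = 290.15 K
P_n = kTB = 1.38×10⁻²³ × 290.15 × 3.93×10⁶ = 1.57×10⁻¹⁴ W
In dBm: 10 log₁₀(1.57×10⁻¹⁴ / 10⁻³) = −108.0 dBm

−108.0 dBm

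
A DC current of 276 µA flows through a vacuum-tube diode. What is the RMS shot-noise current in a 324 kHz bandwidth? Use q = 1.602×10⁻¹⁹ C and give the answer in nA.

I_n = √(2qI·B)
2qI·B = 2 × 1.602×10⁻¹⁹ × 2.76×10⁻⁴ × 3.24×10⁵ = 2.87×10⁻¹⁷ A²
I_n = √(2.87×10⁻¹⁷) = 5.35×10⁻⁹ A = 5.35 nA

5.35 nA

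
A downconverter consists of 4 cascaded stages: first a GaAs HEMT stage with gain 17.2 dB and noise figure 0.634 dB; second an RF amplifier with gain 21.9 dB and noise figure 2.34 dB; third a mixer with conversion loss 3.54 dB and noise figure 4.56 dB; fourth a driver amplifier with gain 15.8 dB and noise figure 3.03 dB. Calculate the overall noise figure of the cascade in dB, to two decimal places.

Convert to linear (a loss of L dB is a gain of −L dB): F_i = 10^(NF_i/10), G_i = 10^(G_i,dB/10)
  Stage 1: F_1 = 10^(0.634/10) = 1.157, G_1 = 10^(17.2/10) = 52.48
  Stage 2: F_2 = 10^(2.34/10) = 1.714, G_2 = 10^(21.9/10) = 154.9
  Stage 3: F_3 = 10^(4.56/10) = 2.858, G_3 = 10^(−3.54/10) = 0.4426
  Stage 4: F_4 = 10^(3.03/10) = 2.009, G_4 = 10^(15.8/10) = 38.02
Friis cascade:
  F = 1.157 + (1.714 − 1)/52.48 + (2.858 − 1)/8128 + (2.009 − 1)/3597 = 1.171
NF = 10 log₁₀(1.171) = 0.69 dB

0.69 dB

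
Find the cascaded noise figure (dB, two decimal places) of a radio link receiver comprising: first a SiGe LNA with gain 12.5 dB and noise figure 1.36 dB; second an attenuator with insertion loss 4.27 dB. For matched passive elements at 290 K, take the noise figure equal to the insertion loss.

1.65 dB

Convert to linear (a loss of L dB is a gain of −L dB): F_i = 10^(NF_i/10), G_i = 10^(G_i,dB/10)
  Stage 1: F_1 = 10^(1.36/10) = 1.368, G_1 = 10^(12.5/10) = 17.78
  Stage 2: F_2 = 10^(4.27/10) = 2.673, G_2 = 10^(−4.27/10) = 0.3741
Friis cascade:
  F = 1.368 + (2.673 − 1)/17.78 = 1.462
NF = 10 log₁₀(1.462) = 1.65 dB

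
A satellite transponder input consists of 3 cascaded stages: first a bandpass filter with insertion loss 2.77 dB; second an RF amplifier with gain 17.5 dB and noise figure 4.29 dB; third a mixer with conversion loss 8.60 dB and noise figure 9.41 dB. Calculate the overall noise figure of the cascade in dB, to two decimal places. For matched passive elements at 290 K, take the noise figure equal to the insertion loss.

7.28 dB

Convert to linear (a loss of L dB is a gain of −L dB): F_i = 10^(NF_i/10), G_i = 10^(G_i,dB/10)
  Stage 1: F_1 = 10^(2.77/10) = 1.892, G_1 = 10^(−2.77/10) = 0.5284
  Stage 2: F_2 = 10^(4.29/10) = 2.685, G_2 = 10^(17.5/10) = 56.23
  Stage 3: F_3 = 10^(9.41/10) = 8.730, G_3 = 10^(−8.60/10) = 0.1380
Friis cascade:
  F = 1.892 + (2.685 − 1)/0.5284 + (8.730 − 1)/29.72 = 5.342
NF = 10 log₁₀(5.342) = 7.28 dB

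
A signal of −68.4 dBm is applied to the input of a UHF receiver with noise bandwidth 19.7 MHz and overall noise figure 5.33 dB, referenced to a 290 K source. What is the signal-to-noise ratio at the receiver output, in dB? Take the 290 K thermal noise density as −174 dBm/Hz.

Noise floor: N = −174 + 10 log₁₀(B) + NF
10 log₁₀(1.97×10⁷) = 72.94 dB
N = −174 + 72.94 + 5.33 = −95.73 dBm
SNR = P_sig − N = −68.4 − (−95.73) = 27.33 dB → 27.3 dB

27.3 dB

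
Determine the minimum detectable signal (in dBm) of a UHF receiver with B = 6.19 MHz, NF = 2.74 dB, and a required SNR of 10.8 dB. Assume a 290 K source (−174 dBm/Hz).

Sensitivity = −174 + 10 log₁₀(B) + NF + SNR_min
= −174 + 67.92 + 2.74 + 10.8
= −92.54 dBm → −92.5 dBm

−92.5 dBm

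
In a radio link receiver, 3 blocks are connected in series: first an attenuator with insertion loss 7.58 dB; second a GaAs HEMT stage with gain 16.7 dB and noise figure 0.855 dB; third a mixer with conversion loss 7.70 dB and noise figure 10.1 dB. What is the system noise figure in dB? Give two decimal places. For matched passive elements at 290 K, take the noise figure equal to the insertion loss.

9.09 dB

Convert to linear (a loss of L dB is a gain of −L dB): F_i = 10^(NF_i/10), G_i = 10^(G_i,dB/10)
  Stage 1: F_1 = 10^(7.58/10) = 5.728, G_1 = 10^(−7.58/10) = 0.1746
  Stage 2: F_2 = 10^(0.855/10) = 1.218, G_2 = 10^(16.7/10) = 46.77
  Stage 3: F_3 = 10^(10.1/10) = 10.23, G_3 = 10^(−7.70/10) = 0.1698
Friis cascade:
  F = 5.728 + (1.218 − 1)/0.1746 + (10.23 − 1)/8.166 = 8.105
NF = 10 log₁₀(8.105) = 9.09 dB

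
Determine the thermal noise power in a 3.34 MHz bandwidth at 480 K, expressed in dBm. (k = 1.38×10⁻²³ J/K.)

−106.6 dBm

P_n = kTB = 1.38×10⁻²³ × 480 × 3.34×10⁶ = 2.21×10⁻¹⁴ W
In dBm: 10 log₁₀(2.21×10⁻¹⁴ / 10⁻³) = −106.6 dBm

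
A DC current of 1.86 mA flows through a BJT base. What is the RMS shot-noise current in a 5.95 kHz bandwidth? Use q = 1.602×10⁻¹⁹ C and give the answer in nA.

1.88 nA

I_n = √(2qI·B)
2qI·B = 2 × 1.602×10⁻¹⁹ × 1.86×10⁻³ × 5.95×10³ = 3.55×10⁻¹⁸ A²
I_n = √(3.55×10⁻¹⁸) = 1.88×10⁻⁹ A = 1.88 nA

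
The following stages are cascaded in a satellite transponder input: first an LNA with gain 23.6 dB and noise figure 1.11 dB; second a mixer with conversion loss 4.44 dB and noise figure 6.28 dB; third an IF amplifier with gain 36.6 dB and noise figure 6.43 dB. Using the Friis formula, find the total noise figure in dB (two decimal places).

Convert to linear (a loss of L dB is a gain of −L dB): F_i = 10^(NF_i/10), G_i = 10^(G_i,dB/10)
  Stage 1: F_1 = 10^(1.11/10) = 1.291, G_1 = 10^(23.6/10) = 229.1
  Stage 2: F_2 = 10^(6.28/10) = 4.246, G_2 = 10^(−4.44/10) = 0.3597
  Stage 3: F_3 = 10^(6.43/10) = 4.395, G_3 = 10^(36.6/10) = 4571
Friis cascade:
  F = 1.291 + (4.246 − 1)/229.1 + (4.395 − 1)/82.41 = 1.347
NF = 10 log₁₀(1.347) = 1.29 dB

1.29 dB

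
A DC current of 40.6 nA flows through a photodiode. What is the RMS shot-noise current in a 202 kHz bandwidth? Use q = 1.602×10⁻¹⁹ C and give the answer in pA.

51.3 pA

I_n = √(2qI·B)
2qI·B = 2 × 1.602×10⁻¹⁹ × 4.06×10⁻⁸ × 2.02×10⁵ = 2.63×10⁻²¹ A²
I_n = √(2.63×10⁻²¹) = 5.13×10⁻¹¹ A = 51.3 pA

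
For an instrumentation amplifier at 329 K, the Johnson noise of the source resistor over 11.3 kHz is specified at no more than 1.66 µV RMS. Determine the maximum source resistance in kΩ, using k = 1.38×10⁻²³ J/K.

13.4 kΩ

Johnson–Nyquist: V_n = √(4kTRB) ⇒ R = V_n² / (4kTB)
4kTB = 4 × 1.38×10⁻²³ × 329 × 1.13×10⁴ = 2.05×10⁻¹⁶
R = (1.66×10⁻⁶)² / 2.05×10⁻¹⁶ = 1.34×10⁴ Ω = 13.4 kΩ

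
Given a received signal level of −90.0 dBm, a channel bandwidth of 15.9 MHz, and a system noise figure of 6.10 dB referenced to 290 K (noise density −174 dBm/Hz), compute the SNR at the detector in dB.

5.9 dB

Noise floor: N = −174 + 10 log₁₀(B) + NF
10 log₁₀(1.59×10⁷) = 72.01 dB
N = −174 + 72.01 + 6.10 = −95.89 dBm
SNR = P_sig − N = −90.0 − (−95.89) = 5.89 dB → 5.9 dB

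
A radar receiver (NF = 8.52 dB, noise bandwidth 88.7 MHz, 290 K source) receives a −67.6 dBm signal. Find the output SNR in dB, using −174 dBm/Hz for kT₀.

18.4 dB

Noise floor: N = −174 + 10 log₁₀(B) + NF
10 log₁₀(8.87×10⁷) = 79.48 dB
N = −174 + 79.48 + 8.52 = −86.00 dBm
SNR = P_sig − N = −67.6 − (−86.00) = 18.40 dB → 18.4 dB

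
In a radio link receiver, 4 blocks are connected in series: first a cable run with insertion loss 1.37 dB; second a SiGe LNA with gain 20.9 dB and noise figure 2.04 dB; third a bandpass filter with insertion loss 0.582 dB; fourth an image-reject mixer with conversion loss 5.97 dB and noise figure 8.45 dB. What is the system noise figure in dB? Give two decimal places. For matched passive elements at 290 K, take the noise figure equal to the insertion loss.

3.56 dB

Convert to linear (a loss of L dB is a gain of −L dB): F_i = 10^(NF_i/10), G_i = 10^(G_i,dB/10)
  Stage 1: F_1 = 10^(1.37/10) = 1.371, G_1 = 10^(−1.37/10) = 0.7295
  Stage 2: F_2 = 10^(2.04/10) = 1.600, G_2 = 10^(20.9/10) = 123.0
  Stage 3: F_3 = 10^(0.582/10) = 1.143, G_3 = 10^(−0.582/10) = 0.8746
  Stage 4: F_4 = 10^(8.45/10) = 6.998, G_4 = 10^(−5.97/10) = 0.2529
Friis cascade:
  F = 1.371 + (1.600 − 1)/0.7295 + (1.143 − 1)/89.74 + (6.998 − 1)/78.49 = 2.271
NF = 10 log₁₀(2.271) = 3.56 dB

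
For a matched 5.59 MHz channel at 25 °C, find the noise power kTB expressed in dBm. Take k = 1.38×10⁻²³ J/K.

−106.4 dBm

T = 25 °C + 273.15 = 298.15 K
P_n = kTB = 1.38×10⁻²³ × 298.15 × 5.59×10⁶ = 2.30×10⁻¹⁴ W
In dBm: 10 log₁₀(2.30×10⁻¹⁴ / 10⁻³) = −106.4 dBm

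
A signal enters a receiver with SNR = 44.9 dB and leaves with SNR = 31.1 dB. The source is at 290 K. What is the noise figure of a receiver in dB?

NF (dB) = SNR_in(dB) − SNR_out(dB) when the source is at T₀
NF = 44.9 − 31.1 = 13.8 dB

13.8 dB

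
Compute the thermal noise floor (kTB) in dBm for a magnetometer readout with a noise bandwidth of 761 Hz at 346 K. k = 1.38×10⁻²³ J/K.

P_n = kTB = 1.38×10⁻²³ × 346 × 7.61×10² = 3.63×10⁻¹⁸ W
In dBm: 10 log₁₀(3.63×10⁻¹⁸ / 10⁻³) = −144.4 dBm

−144.4 dBm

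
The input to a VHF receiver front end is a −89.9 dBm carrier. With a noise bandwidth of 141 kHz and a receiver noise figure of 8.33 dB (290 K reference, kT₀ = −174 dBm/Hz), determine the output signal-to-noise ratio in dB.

24.3 dB

Noise floor: N = −174 + 10 log₁₀(B) + NF
10 log₁₀(1.41×10⁵) = 51.49 dB
N = −174 + 51.49 + 8.33 = −114.18 dBm
SNR = P_sig − N = −89.9 − (−114.18) = 24.28 dB → 24.3 dB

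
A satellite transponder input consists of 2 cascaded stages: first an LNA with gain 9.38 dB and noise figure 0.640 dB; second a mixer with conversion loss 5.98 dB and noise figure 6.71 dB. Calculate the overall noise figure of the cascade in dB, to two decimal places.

Convert to linear (a loss of L dB is a gain of −L dB): F_i = 10^(NF_i/10), G_i = 10^(G_i,dB/10)
  Stage 1: F_1 = 10^(0.640/10) = 1.159, G_1 = 10^(9.38/10) = 8.670
  Stage 2: F_2 = 10^(6.71/10) = 4.688, G_2 = 10^(−5.98/10) = 0.2523
Friis cascade:
  F = 1.159 + (4.688 − 1)/8.670 = 1.584
NF = 10 log₁₀(1.584) = 2.00 dB

2.00 dB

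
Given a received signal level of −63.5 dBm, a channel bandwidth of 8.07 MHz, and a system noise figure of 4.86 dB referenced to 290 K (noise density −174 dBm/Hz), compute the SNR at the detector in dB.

Noise floor: N = −174 + 10 log₁₀(B) + NF
10 log₁₀(8.07×10⁶) = 69.07 dB
N = −174 + 69.07 + 4.86 = −100.07 dBm
SNR = P_sig − N = −63.5 − (−100.07) = 36.57 dB → 36.6 dB

36.6 dB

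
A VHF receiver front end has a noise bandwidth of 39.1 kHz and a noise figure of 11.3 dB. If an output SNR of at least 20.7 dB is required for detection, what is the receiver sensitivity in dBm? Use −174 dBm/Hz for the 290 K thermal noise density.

Sensitivity = −174 + 10 log₁₀(B) + NF + SNR_min
= −174 + 45.92 + 11.3 + 20.7
= −96.08 dBm → −96.1 dBm

−96.1 dBm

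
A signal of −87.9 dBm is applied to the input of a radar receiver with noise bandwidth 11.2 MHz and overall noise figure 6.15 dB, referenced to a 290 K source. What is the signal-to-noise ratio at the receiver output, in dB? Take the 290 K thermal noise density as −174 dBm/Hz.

Noise floor: N = −174 + 10 log₁₀(B) + NF
10 log₁₀(1.12×10⁷) = 70.49 dB
N = −174 + 70.49 + 6.15 = −97.36 dBm
SNR = P_sig − N = −87.9 − (−97.36) = 9.46 dB → 9.5 dB

9.5 dB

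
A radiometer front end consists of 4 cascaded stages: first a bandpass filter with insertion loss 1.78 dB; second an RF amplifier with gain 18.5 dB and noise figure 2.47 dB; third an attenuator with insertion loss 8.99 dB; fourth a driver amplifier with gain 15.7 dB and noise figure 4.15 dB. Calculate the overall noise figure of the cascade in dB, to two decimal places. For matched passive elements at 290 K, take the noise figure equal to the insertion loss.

4.88 dB

Convert to linear (a loss of L dB is a gain of −L dB): F_i = 10^(NF_i/10), G_i = 10^(G_i,dB/10)
  Stage 1: F_1 = 10^(1.78/10) = 1.507, G_1 = 10^(−1.78/10) = 0.6637
  Stage 2: F_2 = 10^(2.47/10) = 1.766, G_2 = 10^(18.5/10) = 70.79
  Stage 3: F_3 = 10^(8.99/10) = 7.925, G_3 = 10^(−8.99/10) = 0.1262
  Stage 4: F_4 = 10^(4.15/10) = 2.600, G_4 = 10^(15.7/10) = 37.15
Friis cascade:
  F = 1.507 + (1.766 − 1)/0.6637 + (7.925 − 1)/46.99 + (2.600 − 1)/5.929 = 3.078
NF = 10 log₁₀(3.078) = 4.88 dB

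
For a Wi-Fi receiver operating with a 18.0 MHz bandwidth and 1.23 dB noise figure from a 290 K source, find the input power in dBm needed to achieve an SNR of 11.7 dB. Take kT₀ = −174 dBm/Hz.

−88.5 dBm

Sensitivity = −174 + 10 log₁₀(B) + NF + SNR_min
= −174 + 72.55 + 1.23 + 11.7
= −88.52 dBm → −88.5 dBm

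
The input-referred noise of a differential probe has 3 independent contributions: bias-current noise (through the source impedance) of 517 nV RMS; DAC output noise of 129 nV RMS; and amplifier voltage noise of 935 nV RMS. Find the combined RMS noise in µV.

1.08 µV

Uncorrelated sources add in power (mean-square): V_tot = √(ΣV_i²)
V_tot = √[(5.17×10⁻⁷)² + (1.29×10⁻⁷)² + (9.35×10⁻⁷)²] = 1.08×10⁻⁶ V = 1.08 µV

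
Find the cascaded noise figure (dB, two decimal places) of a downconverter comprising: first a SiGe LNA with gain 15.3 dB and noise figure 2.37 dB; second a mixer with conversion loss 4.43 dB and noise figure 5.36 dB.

2.55 dB

Convert to linear (a loss of L dB is a gain of −L dB): F_i = 10^(NF_i/10), G_i = 10^(G_i,dB/10)
  Stage 1: F_1 = 10^(2.37/10) = 1.726, G_1 = 10^(15.3/10) = 33.88
  Stage 2: F_2 = 10^(5.36/10) = 3.436, G_2 = 10^(−4.43/10) = 0.3606
Friis cascade:
  F = 1.726 + (3.436 − 1)/33.88 = 1.798
NF = 10 log₁₀(1.798) = 2.55 dB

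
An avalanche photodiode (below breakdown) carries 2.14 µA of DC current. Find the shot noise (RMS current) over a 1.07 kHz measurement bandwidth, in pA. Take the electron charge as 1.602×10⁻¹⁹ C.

I_n = √(2qI·B)
2qI·B = 2 × 1.602×10⁻¹⁹ × 2.14×10⁻⁶ × 1.07×10³ = 7.34×10⁻²² A²
I_n = √(7.34×10⁻²²) = 2.71×10⁻¹¹ A = 27.1 pA

27.1 pA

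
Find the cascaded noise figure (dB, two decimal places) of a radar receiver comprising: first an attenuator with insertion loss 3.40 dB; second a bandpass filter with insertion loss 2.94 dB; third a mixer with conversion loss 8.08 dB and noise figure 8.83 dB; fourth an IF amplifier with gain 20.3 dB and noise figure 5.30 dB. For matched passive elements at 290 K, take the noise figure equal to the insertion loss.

Convert to linear (a loss of L dB is a gain of −L dB): F_i = 10^(NF_i/10), G_i = 10^(G_i,dB/10)
  Stage 1: F_1 = 10^(3.40/10) = 2.188, G_1 = 10^(−3.40/10) = 0.4571
  Stage 2: F_2 = 10^(2.94/10) = 1.968, G_2 = 10^(−2.94/10) = 0.5082
  Stage 3: F_3 = 10^(8.83/10) = 7.638, G_3 = 10^(−8.08/10) = 0.1556
  Stage 4: F_4 = 10^(5.30/10) = 3.388, G_4 = 10^(20.3/10) = 107.2
Friis cascade:
  F = 2.188 + (1.968 − 1)/0.4571 + (7.638 − 1)/0.2323 + (3.388 − 1)/0.03614 = 98.97
NF = 10 log₁₀(98.97) = 19.96 dB

19.96 dB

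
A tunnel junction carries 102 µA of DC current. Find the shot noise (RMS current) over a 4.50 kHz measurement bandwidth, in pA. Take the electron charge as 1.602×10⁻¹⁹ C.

383 pA

I_n = √(2qI·B)
2qI·B = 2 × 1.602×10⁻¹⁹ × 1.02×10⁻⁴ × 4.50×10³ = 1.47×10⁻¹⁹ A²
I_n = √(1.47×10⁻¹⁹) = 3.83×10⁻¹⁰ A = 383 pA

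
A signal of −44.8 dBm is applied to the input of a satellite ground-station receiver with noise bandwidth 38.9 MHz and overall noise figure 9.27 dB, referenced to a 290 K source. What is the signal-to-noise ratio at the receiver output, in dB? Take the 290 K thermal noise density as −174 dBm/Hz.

Noise floor: N = −174 + 10 log₁₀(B) + NF
10 log₁₀(3.89×10⁷) = 75.9 dB
N = −174 + 75.9 + 9.27 = −88.83 dBm
SNR = P_sig − N = −44.8 − (−88.83) = 44.03 dB → 44.0 dB

44.0 dB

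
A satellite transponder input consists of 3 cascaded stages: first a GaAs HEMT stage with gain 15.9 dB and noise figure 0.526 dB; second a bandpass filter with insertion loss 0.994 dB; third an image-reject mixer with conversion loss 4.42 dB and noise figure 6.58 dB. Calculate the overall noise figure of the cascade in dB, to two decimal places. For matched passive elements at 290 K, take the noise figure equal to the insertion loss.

0.97 dB

Convert to linear (a loss of L dB is a gain of −L dB): F_i = 10^(NF_i/10), G_i = 10^(G_i,dB/10)
  Stage 1: F_1 = 10^(0.526/10) = 1.129, G_1 = 10^(15.9/10) = 38.90
  Stage 2: F_2 = 10^(0.994/10) = 1.257, G_2 = 10^(−0.994/10) = 0.7954
  Stage 3: F_3 = 10^(6.58/10) = 4.550, G_3 = 10^(−4.42/10) = 0.3614
Friis cascade:
  F = 1.129 + (1.257 − 1)/38.90 + (4.550 − 1)/30.95 = 1.250
NF = 10 log₁₀(1.250) = 0.97 dB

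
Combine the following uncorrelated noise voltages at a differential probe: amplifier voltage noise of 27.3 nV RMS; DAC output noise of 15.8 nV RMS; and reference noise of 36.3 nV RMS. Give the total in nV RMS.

Uncorrelated sources add in power (mean-square): V_tot = √(ΣV_i²)
V_tot = √[(2.73×10⁻⁸)² + (1.58×10⁻⁸)² + (3.63×10⁻⁸)²] = 4.81×10⁻⁸ V = 48.1 nV

48.1 nV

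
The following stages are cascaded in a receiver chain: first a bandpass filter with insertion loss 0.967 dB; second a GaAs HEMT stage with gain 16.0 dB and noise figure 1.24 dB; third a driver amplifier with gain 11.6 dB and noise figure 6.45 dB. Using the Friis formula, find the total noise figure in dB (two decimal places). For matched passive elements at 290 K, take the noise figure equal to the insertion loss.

Convert to linear (a loss of L dB is a gain of −L dB): F_i = 10^(NF_i/10), G_i = 10^(G_i,dB/10)
  Stage 1: F_1 = 10^(0.967/10) = 1.249, G_1 = 10^(−0.967/10) = 0.8004
  Stage 2: F_2 = 10^(1.24/10) = 1.330, G_2 = 10^(16.0/10) = 39.81
  Stage 3: F_3 = 10^(6.45/10) = 4.416, G_3 = 10^(11.6/10) = 14.45
Friis cascade:
  F = 1.249 + (1.330 − 1)/0.8004 + (4.416 − 1)/31.86 = 1.769
NF = 10 log₁₀(1.769) = 2.48 dB

2.48 dB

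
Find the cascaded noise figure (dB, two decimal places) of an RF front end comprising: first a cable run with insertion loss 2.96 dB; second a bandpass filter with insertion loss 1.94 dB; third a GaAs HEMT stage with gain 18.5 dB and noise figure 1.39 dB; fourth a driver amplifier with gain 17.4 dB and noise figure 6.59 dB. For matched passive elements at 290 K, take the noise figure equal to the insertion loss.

Convert to linear (a loss of L dB is a gain of −L dB): F_i = 10^(NF_i/10), G_i = 10^(G_i,dB/10)
  Stage 1: F_1 = 10^(2.96/10) = 1.977, G_1 = 10^(−2.96/10) = 0.5058
  Stage 2: F_2 = 10^(1.94/10) = 1.563, G_2 = 10^(−1.94/10) = 0.6397
  Stage 3: F_3 = 10^(1.39/10) = 1.377, G_3 = 10^(18.5/10) = 70.79
  Stage 4: F_4 = 10^(6.59/10) = 4.560, G_4 = 10^(17.4/10) = 54.95
Friis cascade:
  F = 1.977 + (1.563 − 1)/0.5058 + (1.377 − 1)/0.3236 + (4.560 − 1)/22.91 = 4.411
NF = 10 log₁₀(4.411) = 6.45 dB

6.45 dB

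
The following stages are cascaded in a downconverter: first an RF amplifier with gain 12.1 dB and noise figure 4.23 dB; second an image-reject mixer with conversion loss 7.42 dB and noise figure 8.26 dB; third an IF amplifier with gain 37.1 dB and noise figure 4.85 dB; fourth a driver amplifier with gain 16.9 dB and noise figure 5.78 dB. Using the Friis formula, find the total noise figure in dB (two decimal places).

Convert to linear (a loss of L dB is a gain of −L dB): F_i = 10^(NF_i/10), G_i = 10^(G_i,dB/10)
  Stage 1: F_1 = 10^(4.23/10) = 2.649, G_1 = 10^(12.1/10) = 16.22
  Stage 2: F_2 = 10^(8.26/10) = 6.699, G_2 = 10^(−7.42/10) = 0.1811
  Stage 3: F_3 = 10^(4.85/10) = 3.055, G_3 = 10^(37.1/10) = 5129
  Stage 4: F_4 = 10^(5.78/10) = 3.784, G_4 = 10^(16.9/10) = 48.98
Friis cascade:
  F = 2.649 + (6.699 − 1)/16.22 + (3.055 − 1)/2.938 + (3.784 − 1)/1.507×10⁴ = 3.700
NF = 10 log₁₀(3.700) = 5.68 dB

5.68 dB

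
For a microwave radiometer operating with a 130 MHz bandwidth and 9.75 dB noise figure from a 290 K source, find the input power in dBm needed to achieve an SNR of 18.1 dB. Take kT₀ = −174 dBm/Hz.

Sensitivity = −174 + 10 log₁₀(B) + NF + SNR_min
= −174 + 81.14 + 9.75 + 18.1
= −65.01 dBm → −65.0 dBm

−65.0 dBm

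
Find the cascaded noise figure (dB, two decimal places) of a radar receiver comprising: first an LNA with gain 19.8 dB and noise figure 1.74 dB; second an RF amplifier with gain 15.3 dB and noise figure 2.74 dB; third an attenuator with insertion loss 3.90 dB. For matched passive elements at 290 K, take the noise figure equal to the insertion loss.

1.77 dB

Convert to linear (a loss of L dB is a gain of −L dB): F_i = 10^(NF_i/10), G_i = 10^(G_i,dB/10)
  Stage 1: F_1 = 10^(1.74/10) = 1.493, G_1 = 10^(19.8/10) = 95.50
  Stage 2: F_2 = 10^(2.74/10) = 1.879, G_2 = 10^(15.3/10) = 33.88
  Stage 3: F_3 = 10^(3.90/10) = 2.455, G_3 = 10^(−3.90/10) = 0.4074
Friis cascade:
  F = 1.493 + (1.879 − 1)/95.50 + (2.455 − 1)/3236 = 1.502
NF = 10 log₁₀(1.502) = 1.77 dB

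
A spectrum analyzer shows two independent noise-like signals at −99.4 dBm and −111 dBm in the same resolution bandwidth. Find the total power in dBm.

Convert to linear, add, convert back:
P₁ = 1.15×10⁻¹³ W, P₂ = 7.94×10⁻¹⁵ W
P_tot = 1.23×10⁻¹³ W → 10 log₁₀(P_tot / 10⁻³) = −99.1 dBm

−99.1 dBm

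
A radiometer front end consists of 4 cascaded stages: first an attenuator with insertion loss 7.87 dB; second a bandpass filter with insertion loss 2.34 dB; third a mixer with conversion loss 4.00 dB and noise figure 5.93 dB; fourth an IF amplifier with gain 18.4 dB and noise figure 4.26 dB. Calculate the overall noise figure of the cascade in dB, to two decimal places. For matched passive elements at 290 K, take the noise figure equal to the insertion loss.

19.30 dB

Convert to linear (a loss of L dB is a gain of −L dB): F_i = 10^(NF_i/10), G_i = 10^(G_i,dB/10)
  Stage 1: F_1 = 10^(7.87/10) = 6.124, G_1 = 10^(−7.87/10) = 0.1633
  Stage 2: F_2 = 10^(2.34/10) = 1.714, G_2 = 10^(−2.34/10) = 0.5834
  Stage 3: F_3 = 10^(5.93/10) = 3.917, G_3 = 10^(−4.00/10) = 0.3981
  Stage 4: F_4 = 10^(4.26/10) = 2.667, G_4 = 10^(18.4/10) = 69.18
Friis cascade:
  F = 6.124 + (1.714 − 1)/0.1633 + (3.917 − 1)/0.09528 + (2.667 − 1)/0.03793 = 85.06
NF = 10 log₁₀(85.06) = 19.30 dB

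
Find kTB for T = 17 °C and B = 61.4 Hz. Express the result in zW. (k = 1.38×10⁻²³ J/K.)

T = 17 °C + 273.15 = 290.15 K
P_n = kTB = 1.38×10⁻²³ × 290.15 × 6.14×10¹ = 2.46×10⁻¹⁹ W = 246 zW

246 zW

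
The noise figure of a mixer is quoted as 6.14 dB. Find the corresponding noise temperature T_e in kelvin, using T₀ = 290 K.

F = 10^(6.14/10) = 4.1115
T_e = (F − 1)·T₀ = (4.1115 − 1) × 290 = 902 K

902 K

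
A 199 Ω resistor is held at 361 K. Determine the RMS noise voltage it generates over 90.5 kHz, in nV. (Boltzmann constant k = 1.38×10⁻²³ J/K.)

V_n = √(4kTRB)
4kTRB = 4 × 1.38×10⁻²³ × 361 × 1.99×10² × 9.05×10⁴ = 3.59×10⁻¹³ V²
V_n = √(3.59×10⁻¹³) = 5.99×10⁻⁷ V = 599 nV

599 nV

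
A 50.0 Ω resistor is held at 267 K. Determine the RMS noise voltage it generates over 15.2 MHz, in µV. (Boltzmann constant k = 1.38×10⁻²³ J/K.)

3.35 µV

V_n = √(4kTRB)
4kTRB = 4 × 1.38×10⁻²³ × 267 × 5.00×10¹ × 1.52×10⁷ = 1.12×10⁻¹¹ V²
V_n = √(1.12×10⁻¹¹) = 3.35×10⁻⁶ V = 3.35 µV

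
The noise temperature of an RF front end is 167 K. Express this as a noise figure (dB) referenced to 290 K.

F = 1 + T_e/T₀ = 1 + 167/290 = 1.57586
NF = 10 log₁₀(1.57586) = 1.98 dB

1.98 dB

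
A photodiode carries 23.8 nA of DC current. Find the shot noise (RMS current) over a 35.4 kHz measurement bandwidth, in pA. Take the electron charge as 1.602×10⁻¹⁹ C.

I_n = √(2qI·B)
2qI·B = 2 × 1.602×10⁻¹⁹ × 2.38×10⁻⁸ × 3.54×10⁴ = 2.70×10⁻²² A²
I_n = √(2.70×10⁻²²) = 1.64×10⁻¹¹ A = 16.4 pA

16.4 pA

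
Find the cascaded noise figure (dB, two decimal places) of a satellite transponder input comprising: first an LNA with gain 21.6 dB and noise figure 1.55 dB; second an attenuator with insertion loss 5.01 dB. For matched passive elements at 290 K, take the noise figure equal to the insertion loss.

Convert to linear (a loss of L dB is a gain of −L dB): F_i = 10^(NF_i/10), G_i = 10^(G_i,dB/10)
  Stage 1: F_1 = 10^(1.55/10) = 1.429, G_1 = 10^(21.6/10) = 144.5
  Stage 2: F_2 = 10^(5.01/10) = 3.170, G_2 = 10^(−5.01/10) = 0.3155
Friis cascade:
  F = 1.429 + (3.170 − 1)/144.5 = 1.444
NF = 10 log₁₀(1.444) = 1.60 dB

1.60 dB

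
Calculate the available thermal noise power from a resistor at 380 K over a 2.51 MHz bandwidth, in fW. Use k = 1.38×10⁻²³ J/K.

13.2 fW

P_n = kTB = 1.38×10⁻²³ × 380 × 2.51×10⁶ = 1.32×10⁻¹⁴ W = 13.2 fW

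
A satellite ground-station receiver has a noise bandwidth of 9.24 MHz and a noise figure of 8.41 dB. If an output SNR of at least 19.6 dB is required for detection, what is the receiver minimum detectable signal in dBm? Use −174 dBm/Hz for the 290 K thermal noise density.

Sensitivity = −174 + 10 log₁₀(B) + NF + SNR_min
= −174 + 69.66 + 8.41 + 19.6
= −76.33 dBm → −76.3 dBm

−76.3 dBm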